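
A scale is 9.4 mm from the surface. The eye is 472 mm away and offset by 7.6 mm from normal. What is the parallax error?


error = h * offset / d
= 9.4 * 7.6 / 472
= 0.1514

0.1514


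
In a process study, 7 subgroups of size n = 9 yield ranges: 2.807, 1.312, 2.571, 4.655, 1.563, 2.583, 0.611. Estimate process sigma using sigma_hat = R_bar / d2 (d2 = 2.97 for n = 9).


R_bar = (2.807 + 1.312 + 2.571 + 4.655 + 1.563 + 2.583 + 0.611) / 7
R_bar = 16.102 / 7 = 2.3002857
sigma_hat = R_bar / d2 = 2.3002857 / 2.97 = 0.7745

0.7745


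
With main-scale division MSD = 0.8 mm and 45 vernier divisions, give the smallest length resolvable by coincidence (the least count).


LC = MSD / n_div
= 0.8 / 45
= 0.0178

0.0178


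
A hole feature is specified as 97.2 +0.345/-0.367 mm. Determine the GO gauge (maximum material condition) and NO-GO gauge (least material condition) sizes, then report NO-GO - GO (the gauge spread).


GO = nominal - lower_tol (smallest hole = maximum material condition)
GO = 97.2 - 0.367 = 96.833
NO-GO = nominal + upper_tol (largest hole = least material condition)
NO-GO = 97.2 + 0.345 = 97.545
spread = NO-GO - GO = 97.545 - 96.833 = 0.7120

0.7120


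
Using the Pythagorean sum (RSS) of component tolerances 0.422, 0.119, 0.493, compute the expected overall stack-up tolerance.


RSS = sqrt(0.422^2 + 0.119^2 + 0.493^2)
= sqrt(0.435294)
= 0.6598

0.6598


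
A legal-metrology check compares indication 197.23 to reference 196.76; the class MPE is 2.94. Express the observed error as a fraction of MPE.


e = indication - reference = 197.23 - 196.76 = 0.4700
|e| = 0.4700
ratio = |e| / MPE = 0.4700 / 2.94
ratio = 0.1599

0.1599


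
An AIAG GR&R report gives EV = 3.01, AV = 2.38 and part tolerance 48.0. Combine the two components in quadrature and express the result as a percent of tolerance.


GRR = sqrt(EV^2 + AV^2) = sqrt(3.01^2 + 2.38^2) = 3.8372516
%GRR = GRR / tol * 100 = 3.8372516 / 48.0 * 100
%GRR = 7.9943

7.9943


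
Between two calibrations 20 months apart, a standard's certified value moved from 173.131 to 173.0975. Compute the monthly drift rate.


rate = (v2 - v1) / months
= (173.0975 - 173.131) / 20
= -0.0335 / 20
= -0.0017

-0.0017


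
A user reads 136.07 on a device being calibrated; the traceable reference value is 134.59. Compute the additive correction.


Correction = standard - reading
= 134.59 - 136.07
= -1.4800

-1.4800


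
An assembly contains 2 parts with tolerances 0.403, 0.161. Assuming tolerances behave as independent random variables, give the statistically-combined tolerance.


RSS = sqrt(0.403^2 + 0.161^2)
= sqrt(0.18833)
= 0.4340

0.4340


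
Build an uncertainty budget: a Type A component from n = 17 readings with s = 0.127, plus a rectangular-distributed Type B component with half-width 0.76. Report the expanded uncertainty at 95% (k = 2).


u_A = s / sqrt(n) = 0.127 / sqrt(17) = 0.030802024
u_B = half_width / sqrt(3) = 0.76 / sqrt(3) = 0.4387862
uc = sqrt(u_A^2 + u_B^2) = sqrt(0.030802024^2 + 0.4387862^2) = 0.439866
U = k * uc = 2 * 0.439866
U = 0.8797

0.8797


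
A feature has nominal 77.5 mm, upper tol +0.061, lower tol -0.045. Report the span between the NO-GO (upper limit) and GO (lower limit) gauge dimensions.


GO = nominal - lower_tol (smallest hole = maximum material condition)
GO = 77.5 - 0.045 = 77.455
NO-GO = nominal + upper_tol (largest hole = least material condition)
NO-GO = 77.5 + 0.061 = 77.561
spread = NO-GO - GO = 77.561 - 77.455 = 0.1060

0.1060


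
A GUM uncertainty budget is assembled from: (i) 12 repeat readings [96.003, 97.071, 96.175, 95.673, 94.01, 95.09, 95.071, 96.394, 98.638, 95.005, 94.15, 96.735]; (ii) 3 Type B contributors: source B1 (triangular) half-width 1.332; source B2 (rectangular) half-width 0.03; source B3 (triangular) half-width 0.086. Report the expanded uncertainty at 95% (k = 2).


mean = (96.003 + 97.071 + 96.175 + 95.673 + 94.01 + 95.09 + 95.071 + 96.394 + 98.638 + 95.005 + 94.15 + 96.735) / 12 = 95.83458333
s = sqrt(sum((x - mean)^2)/(n-1)) = 1.302952
u_A = s / sqrt(n) = 1.302952 / sqrt(12) = 0.37612984
u_B1 = 1.332 / sqrt(6) = 0.54378672
u_B2 = 0.03 / sqrt(3) = 0.017320508
u_B3 = 0.086 / sqrt(6) = 0.035109353
uc = sqrt(0.37612984^2 + 0.54378672^2 + 0.017320508^2 + 0.035109353^2) = 0.66235211
U = k * uc = 2 * 0.66235211
U = 1.3247

1.3247


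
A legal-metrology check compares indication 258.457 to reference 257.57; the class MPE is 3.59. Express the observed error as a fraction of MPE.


e = indication - reference = 258.457 - 257.57 = 0.8870
|e| = 0.8870
ratio = |e| / MPE = 0.8870 / 3.59
ratio = 0.2471

0.2471


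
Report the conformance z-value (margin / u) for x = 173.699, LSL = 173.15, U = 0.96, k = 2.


u = U / k = 0.96 / 2 = 0.48
margin = |LSL - x| = |173.15 - 173.699| = 0.549
z = margin / u = 0.549 / 0.48
z = 1.1438

1.1438


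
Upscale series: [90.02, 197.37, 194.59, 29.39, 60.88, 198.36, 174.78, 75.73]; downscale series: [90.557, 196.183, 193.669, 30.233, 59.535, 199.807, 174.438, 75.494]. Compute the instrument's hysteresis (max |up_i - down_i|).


|90.02 - 90.557| = 0.5370
|197.37 - 196.183| = 1.1870
|194.59 - 193.669| = 0.9210
|29.39 - 30.233| = 0.8430
|60.88 - 59.535| = 1.3450
|198.36 - 199.807| = 1.4470
|174.78 - 174.438| = 0.3420
|75.73 - 75.494| = 0.2360
hysteresis = max(diffs) = 1.4470

1.4470


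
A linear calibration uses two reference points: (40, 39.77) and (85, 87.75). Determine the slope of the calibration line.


slope = (y2 - y1) / (x2 - x1)
= (87.75 - 39.77) / (85 - 40)
= 47.9800 / 45
= 1.0662

1.0662


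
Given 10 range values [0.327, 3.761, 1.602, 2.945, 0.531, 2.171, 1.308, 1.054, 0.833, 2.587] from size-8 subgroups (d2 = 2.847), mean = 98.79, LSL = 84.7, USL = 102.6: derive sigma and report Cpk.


R_bar = (0.327 + 3.761 + 1.602 + 2.945 + 0.531 + 2.171 + 1.308 + 1.054 + 0.833 + 2.587) / 10 = 1.7119
sigma = R_bar / d2 = 1.7119 / 2.847 = 0.60129961
Cp = (USL - LSL)/(6*sigma) = (102.6 - 84.7)/(6*0.60129961) = 4.9615
Cpu = (102.6 - 98.79)/(3*0.60129961) = 2.1121
Cpl = (98.79 - 84.7)/(3*0.60129961) = 7.8109
Cpk = min(Cpu, Cpl) = 2.1121

2.1121


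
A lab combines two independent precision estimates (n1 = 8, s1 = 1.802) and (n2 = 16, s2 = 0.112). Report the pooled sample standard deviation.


s_p = sqrt(((n1-1)*s1^2 + (n2-1)*s2^2) / (n1+n2-2))
numerator = (8-1)*1.802^2 + (16-1)*0.112^2 = 22.730428 + 0.18816 = 22.918588
denominator = 8 + 16 - 2 = 22
s_p^2 = 22.918588 / 22 = 1.041754
s_p = sqrt(1.041754) = 1.0207

1.0207


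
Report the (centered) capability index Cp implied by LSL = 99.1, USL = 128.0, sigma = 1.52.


Cp = (USL - LSL) / (6 * sigma)
= (128.0 - 99.1) / (6 * 1.52)
= 28.9000 / 9.1200
= 3.1689

3.1689


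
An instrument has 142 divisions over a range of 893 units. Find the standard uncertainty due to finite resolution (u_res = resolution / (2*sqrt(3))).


resolution = range / divisions
resolution = 893 / 142 = 6.2887324
u_res = resolution / (2*sqrt(3))
u_res = 6.2887324 / 3.4641016
u_res = 1.8154

1.8154


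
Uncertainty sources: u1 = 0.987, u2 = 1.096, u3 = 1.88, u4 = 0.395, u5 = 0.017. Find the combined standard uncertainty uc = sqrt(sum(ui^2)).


uc = sqrt(0.987^2 + 1.096^2 + 1.88^2 + 0.395^2 + 0.017^2)
uc = sqrt(5.866099)
uc = 2.4220

2.4220


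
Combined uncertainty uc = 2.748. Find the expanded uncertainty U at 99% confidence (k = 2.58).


U = k * uc
U = 2.58 * 2.748
U = 7.0898

7.0898


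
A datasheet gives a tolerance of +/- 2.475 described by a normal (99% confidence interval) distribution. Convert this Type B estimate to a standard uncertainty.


u_B = half_width / 2.576
u_B = 2.475 / 2.576
u_B = 0.9608

0.9608


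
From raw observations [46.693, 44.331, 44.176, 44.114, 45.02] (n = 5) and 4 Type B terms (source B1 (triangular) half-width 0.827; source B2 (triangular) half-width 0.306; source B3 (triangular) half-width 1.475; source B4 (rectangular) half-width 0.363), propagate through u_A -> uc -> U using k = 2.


mean = (46.693 + 44.331 + 44.176 + 44.114 + 45.02) / 5 = 44.8668
s = sqrt(sum((x - mean)^2)/(n-1)) = 1.0827593
u_A = s / sqrt(n) = 1.0827593 / sqrt(5) = 0.48422468
u_B1 = 0.827 / sqrt(6) = 0.33762134
u_B2 = 0.306 / sqrt(6) = 0.12492398
u_B3 = 1.475 / sqrt(6) = 0.60216623
u_B4 = 0.363 / sqrt(3) = 0.20957815
uc = sqrt(0.48422468^2 + 0.33762134^2 + 0.12492398^2 + 0.60216623^2 + 0.20957815^2) = 0.87783534
U = k * uc = 2 * 0.87783534
U = 1.7557

1.7557


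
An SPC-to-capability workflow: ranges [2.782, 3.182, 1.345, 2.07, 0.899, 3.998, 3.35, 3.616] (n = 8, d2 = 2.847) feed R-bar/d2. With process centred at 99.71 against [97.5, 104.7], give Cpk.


R_bar = (2.782 + 3.182 + 1.345 + 2.07 + 0.899 + 3.998 + 3.35 + 3.616) / 8 = 2.65525
sigma = R_bar / d2 = 2.65525 / 2.847 = 0.9326484
Cp = (USL - LSL)/(6*sigma) = (104.7 - 97.5)/(6*0.9326484) = 1.2867
Cpu = (104.7 - 99.71)/(3*0.9326484) = 1.7835
Cpl = (99.71 - 97.5)/(3*0.9326484) = 0.7899
Cpk = min(Cpu, Cpl) = 0.7899

0.7899


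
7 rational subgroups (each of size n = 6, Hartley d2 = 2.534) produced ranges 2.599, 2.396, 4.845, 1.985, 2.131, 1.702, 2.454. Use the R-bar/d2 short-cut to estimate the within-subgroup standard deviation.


R_bar = (2.599 + 2.396 + 4.845 + 1.985 + 2.131 + 1.702 + 2.454) / 7
R_bar = 18.112 / 7 = 2.5874286
sigma_hat = R_bar / d2 = 2.5874286 / 2.534 = 1.0211

1.0211


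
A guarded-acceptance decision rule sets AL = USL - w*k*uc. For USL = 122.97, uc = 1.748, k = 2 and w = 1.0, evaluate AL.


U = k * uc = 2 * 1.748 = 3.496
guard band g = w * U = 1.0 * 3.496 = 3.496
AL = USL - g = 122.97 - 3.496
AL = 119.4740

119.4740


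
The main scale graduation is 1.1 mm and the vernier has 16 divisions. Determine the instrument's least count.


LC = MSD / n_div
= 1.1 / 16
= 0.0688

0.0688


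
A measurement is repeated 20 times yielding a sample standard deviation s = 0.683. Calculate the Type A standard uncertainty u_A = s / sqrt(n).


u_A = s / sqrt(n)
u_A = 0.683 / sqrt(20)
u_A = 0.683 / 4.472136
u_A = 0.1527

0.1527


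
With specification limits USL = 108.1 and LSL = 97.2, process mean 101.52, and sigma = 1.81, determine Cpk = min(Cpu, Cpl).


Cpu = (USL - mean) / (3*sigma) = (108.1 - 101.52) / (3*1.81) = 1.2118
Cpl = (mean - LSL) / (3*sigma) = (101.52 - 97.2) / (3*1.81) = 0.7956
Cpk = min(Cpu, Cpl) = 0.7956

0.7956


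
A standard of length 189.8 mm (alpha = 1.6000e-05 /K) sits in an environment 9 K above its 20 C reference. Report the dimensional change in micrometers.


dL = L * alpha * dT
= 189.8 * 1.6000e-05 * 9
= 0.0273312 mm
dL_um = 0.0273312 * 1000 = 27.3312 um

27.3312


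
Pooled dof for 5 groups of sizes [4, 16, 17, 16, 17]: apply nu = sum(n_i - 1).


nu = sum_i (n_i - 1)
nu = ((4 - 1) + (16 - 1) + (17 - 1) + (16 - 1) + (17 - 1))
nu = 3 + 15 + 16 + 15 + 16
nu = 65

65


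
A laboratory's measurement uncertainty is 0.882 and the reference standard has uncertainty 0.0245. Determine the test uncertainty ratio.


TUR = u_lab / u_ref
= 0.882 / 0.0245
= 36.0000

36.0000


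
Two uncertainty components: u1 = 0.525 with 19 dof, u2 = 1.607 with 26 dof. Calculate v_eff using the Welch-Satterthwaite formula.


uc = sqrt(u1^2 + u2^2) = sqrt(0.525^2 + 1.607^2) = 1.6905839
v_eff = uc^4 / (u1^4/v1 + u2^4/v2)
= 1.6905839^4 / (0.525^4/19 + 1.607^4/26)
= 8.1685865 / 0.26050002
v_eff = 31.3573

31.3573


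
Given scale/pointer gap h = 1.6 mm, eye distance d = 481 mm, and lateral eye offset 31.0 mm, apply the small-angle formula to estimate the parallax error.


error = h * offset / d
= 1.6 * 31.0 / 481
= 0.1031

0.1031


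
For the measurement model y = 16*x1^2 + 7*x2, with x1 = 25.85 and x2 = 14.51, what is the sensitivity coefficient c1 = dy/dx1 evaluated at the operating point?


y = 16*x1^2 + 7*x2
dy/dx1 = 2*16*x1
Evaluate at x1 = 25.85: c1 = 32 * 25.85
c1 = 827.2000

827.2000


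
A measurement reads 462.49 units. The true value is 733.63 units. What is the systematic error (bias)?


Systematic error = measured - true
= 462.49 - 733.63
= -271.1400

-271.1400


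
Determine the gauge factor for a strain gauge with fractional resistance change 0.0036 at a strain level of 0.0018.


GF = (dR/R) / epsilon
= 0.0036 / 0.0018
= 2.0000

2.0000


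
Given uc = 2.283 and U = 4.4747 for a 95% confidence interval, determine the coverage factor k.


k = U / uc
k = 4.4747 / 2.283
k = 1.96

1.96


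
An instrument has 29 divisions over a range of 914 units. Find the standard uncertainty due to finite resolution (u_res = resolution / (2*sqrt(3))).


resolution = range / divisions
resolution = 914 / 29 = 31.517241
u_res = resolution / (2*sqrt(3))
u_res = 31.517241 / 3.4641016
u_res = 9.0982

9.0982


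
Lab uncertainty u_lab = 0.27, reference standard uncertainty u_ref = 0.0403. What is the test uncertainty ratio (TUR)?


TUR = u_lab / u_ref
= 0.27 / 0.0403
= 6.6998

6.6998


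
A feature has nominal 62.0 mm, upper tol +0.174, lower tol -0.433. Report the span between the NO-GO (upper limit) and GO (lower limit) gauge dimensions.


GO = nominal - lower_tol (smallest hole = maximum material condition)
GO = 62.0 - 0.433 = 61.567
NO-GO = nominal + upper_tol (largest hole = least material condition)
NO-GO = 62.0 + 0.174 = 62.174
spread = NO-GO - GO = 62.174 - 61.567 = 0.6070

0.6070


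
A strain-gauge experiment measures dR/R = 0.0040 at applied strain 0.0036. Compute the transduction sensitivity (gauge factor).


GF = (dR/R) / epsilon
= 0.0040 / 0.0036
= 1.1111

1.1111


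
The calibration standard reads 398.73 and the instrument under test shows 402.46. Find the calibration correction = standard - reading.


Correction = standard - reading
= 398.73 - 402.46
= -3.7300

-3.7300


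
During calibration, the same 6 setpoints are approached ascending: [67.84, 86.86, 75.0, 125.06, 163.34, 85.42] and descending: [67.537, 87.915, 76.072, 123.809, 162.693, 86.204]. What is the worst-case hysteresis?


|67.84 - 67.537| = 0.3030
|86.86 - 87.915| = 1.0550
|75.0 - 76.072| = 1.0720
|125.06 - 123.809| = 1.2510
|163.34 - 162.693| = 0.6470
|85.42 - 86.204| = 0.7840
hysteresis = max(diffs) = 1.2510

1.2510


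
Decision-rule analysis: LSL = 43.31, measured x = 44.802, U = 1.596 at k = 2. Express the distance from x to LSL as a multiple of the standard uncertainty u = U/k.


u = U / k = 1.596 / 2 = 0.798
margin = |LSL - x| = |43.31 - 44.802| = 1.492
z = margin / u = 1.492 / 0.798
z = 1.8697

1.8697


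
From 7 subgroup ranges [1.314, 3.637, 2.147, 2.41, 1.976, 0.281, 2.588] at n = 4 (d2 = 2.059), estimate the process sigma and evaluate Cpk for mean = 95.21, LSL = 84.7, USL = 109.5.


R_bar = (1.314 + 3.637 + 2.147 + 2.41 + 1.976 + 0.281 + 2.588) / 7 = 2.0504286
sigma = R_bar / d2 = 2.0504286 / 2.059 = 0.99583711
Cp = (USL - LSL)/(6*sigma) = (109.5 - 84.7)/(6*0.99583711) = 4.1506
Cpu = (109.5 - 95.21)/(3*0.99583711) = 4.7832
Cpl = (95.21 - 84.7)/(3*0.99583711) = 3.5180
Cpk = min(Cpu, Cpl) = 3.5180

3.5180


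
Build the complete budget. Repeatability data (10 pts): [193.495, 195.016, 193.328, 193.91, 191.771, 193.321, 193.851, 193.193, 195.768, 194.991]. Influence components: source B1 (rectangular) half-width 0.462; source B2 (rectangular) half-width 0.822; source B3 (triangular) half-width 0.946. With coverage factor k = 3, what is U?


mean = (193.495 + 195.016 + 193.328 + 193.91 + 191.771 + 193.321 + 193.851 + 193.193 + 195.768 + 194.991) / 10 = 193.8644
s = sqrt(sum((x - mean)^2)/(n-1)) = 1.1437719
u_A = s / sqrt(n) = 1.1437719 / sqrt(10) = 0.36169243
u_B1 = 0.462 / sqrt(3) = 0.26673582
u_B2 = 0.822 / sqrt(3) = 0.47458192
u_B3 = 0.946 / sqrt(6) = 0.38620288
uc = sqrt(0.36169243^2 + 0.26673582^2 + 0.47458192^2 + 0.38620288^2) = 0.75917724
U = k * uc = 3 * 0.75917724
U = 2.2775

2.2775


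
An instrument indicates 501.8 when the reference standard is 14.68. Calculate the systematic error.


Systematic error = measured - true
= 501.8 - 14.68
= 487.1200

487.1200


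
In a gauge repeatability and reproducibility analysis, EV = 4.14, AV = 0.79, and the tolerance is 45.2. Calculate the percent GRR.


GRR = sqrt(EV^2 + AV^2) = sqrt(4.14^2 + 0.79^2) = 4.2147005
%GRR = GRR / tol * 100 = 4.2147005 / 45.2 * 100
%GRR = 9.3246

9.3246


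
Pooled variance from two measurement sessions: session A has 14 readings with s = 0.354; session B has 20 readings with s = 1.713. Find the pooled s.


s_p = sqrt(((n1-1)*s1^2 + (n2-1)*s2^2) / (n1+n2-2))
numerator = (14-1)*0.354^2 + (20-1)*1.713^2 = 1.629108 + 55.753011 = 57.382119
denominator = 14 + 20 - 2 = 32
s_p^2 = 57.382119 / 32 = 1.7931912
s_p = sqrt(1.7931912) = 1.3391

1.3391


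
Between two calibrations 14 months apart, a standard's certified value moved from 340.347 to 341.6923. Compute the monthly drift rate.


rate = (v2 - v1) / months
= (341.6923 - 340.347) / 14
= 1.3453 / 14
= 0.0961

0.0961


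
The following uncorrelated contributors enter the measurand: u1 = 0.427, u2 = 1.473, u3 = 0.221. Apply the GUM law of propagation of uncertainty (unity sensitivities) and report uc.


uc = sqrt(0.427^2 + 1.473^2 + 0.221^2)
uc = sqrt(2.400899)
uc = 1.5495

1.5495


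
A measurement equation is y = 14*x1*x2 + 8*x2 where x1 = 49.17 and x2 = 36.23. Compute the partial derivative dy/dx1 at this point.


y = 14*x1*x2 + 8*x2
dy/dx1 = 14*x2
Evaluate at x2 = 36.23: c1 = 14 * 36.23
c1 = 507.2200

507.2200


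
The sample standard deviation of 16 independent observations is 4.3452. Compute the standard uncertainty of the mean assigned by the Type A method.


u_A = s / sqrt(n)
u_A = 4.3452 / sqrt(16)
u_A = 4.3452 / 4
u_A = 1.0863

1.0863


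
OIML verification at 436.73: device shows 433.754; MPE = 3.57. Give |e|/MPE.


e = indication - reference = 433.754 - 436.73 = -2.9760
|e| = 2.9760
ratio = |e| / MPE = 2.9760 / 3.57
ratio = 0.8336

0.8336


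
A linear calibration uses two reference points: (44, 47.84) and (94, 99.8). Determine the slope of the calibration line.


slope = (y2 - y1) / (x2 - x1)
= (99.8 - 47.84) / (94 - 44)
= 51.9600 / 50
= 1.0392

1.0392


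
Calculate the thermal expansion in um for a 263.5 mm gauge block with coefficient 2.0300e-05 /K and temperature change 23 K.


dL = L * alpha * dT
= 263.5 * 2.0300e-05 * 23
= 0.1230281 mm
dL_um = 0.1230281 * 1000 = 123.0281 um

123.0281


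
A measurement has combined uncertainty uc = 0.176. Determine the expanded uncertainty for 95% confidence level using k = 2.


U = k * uc
U = 2 * 0.176
U = 0.3520

0.3520


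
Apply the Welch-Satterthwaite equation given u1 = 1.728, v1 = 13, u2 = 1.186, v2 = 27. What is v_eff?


uc = sqrt(u1^2 + u2^2) = sqrt(1.728^2 + 1.186^2) = 2.0958483
v_eff = uc^4 / (u1^4/v1 + u2^4/v2)
= 2.0958483^4 / (1.728^4/13 + 1.186^4/27)
= 19.29476 / 0.75913211
v_eff = 25.4169

25.4169


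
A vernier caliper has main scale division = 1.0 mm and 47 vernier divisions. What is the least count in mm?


LC = MSD / n_div
= 1.0 / 47
= 0.0213

0.0213


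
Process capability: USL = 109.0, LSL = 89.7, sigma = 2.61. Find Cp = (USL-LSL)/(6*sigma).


Cp = (USL - LSL) / (6 * sigma)
= (109.0 - 89.7) / (6 * 2.61)
= 19.3000 / 15.6600
= 1.2324

1.2324


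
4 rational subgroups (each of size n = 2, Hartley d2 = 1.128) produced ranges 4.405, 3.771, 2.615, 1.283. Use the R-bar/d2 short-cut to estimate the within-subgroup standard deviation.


R_bar = (4.405 + 3.771 + 2.615 + 1.283) / 4
R_bar = 12.074 / 4 = 3.0185
sigma_hat = R_bar / d2 = 3.0185 / 1.128 = 2.6760

2.6760


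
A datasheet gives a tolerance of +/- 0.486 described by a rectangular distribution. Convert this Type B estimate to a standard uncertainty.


u_B = half_width / sqrt(3)
u_B = 0.486 / 1.7320508
u_B = 0.2806

0.2806


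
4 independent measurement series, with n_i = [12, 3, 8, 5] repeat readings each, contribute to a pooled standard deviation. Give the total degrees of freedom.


nu = sum_i (n_i - 1)
nu = ((12 - 1) + (3 - 1) + (8 - 1) + (5 - 1))
nu = 11 + 2 + 7 + 4
nu = 24

24


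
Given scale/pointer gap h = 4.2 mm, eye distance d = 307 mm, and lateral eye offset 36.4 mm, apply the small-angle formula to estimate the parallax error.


error = h * offset / d
= 4.2 * 36.4 / 307
= 0.4980

0.4980


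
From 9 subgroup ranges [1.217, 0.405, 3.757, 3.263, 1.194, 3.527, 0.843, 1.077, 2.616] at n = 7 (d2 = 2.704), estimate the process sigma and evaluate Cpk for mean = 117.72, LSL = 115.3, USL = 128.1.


R_bar = (1.217 + 0.405 + 3.757 + 3.263 + 1.194 + 3.527 + 0.843 + 1.077 + 2.616) / 9 = 1.9887778
sigma = R_bar / d2 = 1.9887778 / 2.704 = 0.73549475
Cp = (USL - LSL)/(6*sigma) = (128.1 - 115.3)/(6*0.73549475) = 2.9005
Cpu = (128.1 - 117.72)/(3*0.73549475) = 4.7043
Cpl = (117.72 - 115.3)/(3*0.73549475) = 1.0968
Cpk = min(Cpu, Cpl) = 1.0968

1.0968


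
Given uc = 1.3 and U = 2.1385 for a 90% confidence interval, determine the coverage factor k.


k = U / uc
k = 2.1385 / 1.3
k = 1.645

1.645


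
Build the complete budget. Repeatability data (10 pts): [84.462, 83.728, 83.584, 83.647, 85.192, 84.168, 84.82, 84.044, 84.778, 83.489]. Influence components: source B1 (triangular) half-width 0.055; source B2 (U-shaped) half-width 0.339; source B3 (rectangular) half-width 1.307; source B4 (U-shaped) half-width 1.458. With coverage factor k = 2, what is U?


mean = (84.462 + 83.728 + 83.584 + 83.647 + 85.192 + 84.168 + 84.82 + 84.044 + 84.778 + 83.489) / 10 = 84.1912
s = sqrt(sum((x - mean)^2)/(n-1)) = 0.59715507
u_A = s / sqrt(n) = 0.59715507 / sqrt(10) = 0.18883701
u_B1 = 0.055 / sqrt(6) = 0.022453656
u_B2 = 0.339 / sqrt(2) = 0.2397092
u_B3 = 1.307 / sqrt(3) = 0.7545968
u_B4 = 1.458 / sqrt(2) = 1.0309617
uc = sqrt(0.18883701^2 + 0.022453656^2 + 0.2397092^2 + 0.7545968^2 + 1.0309617^2) = 1.3137437
U = k * uc = 2 * 1.3137437
U = 2.6275

2.6275


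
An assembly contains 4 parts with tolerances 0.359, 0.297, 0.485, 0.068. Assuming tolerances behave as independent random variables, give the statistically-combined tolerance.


RSS = sqrt(0.359^2 + 0.297^2 + 0.485^2 + 0.068^2)
= sqrt(0.456939)
= 0.6760

0.6760


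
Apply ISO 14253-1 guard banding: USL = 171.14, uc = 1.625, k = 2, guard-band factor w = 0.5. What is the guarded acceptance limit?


U = k * uc = 2 * 1.625 = 3.25
guard band g = w * U = 0.5 * 3.25 = 1.625
AL = USL - g = 171.14 - 1.625
AL = 169.5150

169.5150


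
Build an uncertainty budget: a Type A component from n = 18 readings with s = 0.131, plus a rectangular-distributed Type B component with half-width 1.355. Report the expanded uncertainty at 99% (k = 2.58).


u_A = s / sqrt(n) = 0.131 / sqrt(18) = 0.030876996
u_B = half_width / sqrt(3) = 1.355 / sqrt(3) = 0.78230961
uc = sqrt(u_A^2 + u_B^2) = sqrt(0.030876996^2 + 0.78230961^2) = 0.78291872
U = k * uc = 2.58 * 0.78291872
U = 2.0199

2.0199


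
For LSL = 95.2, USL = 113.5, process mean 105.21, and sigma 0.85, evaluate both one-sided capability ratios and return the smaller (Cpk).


Cpu = (USL - mean) / (3*sigma) = (113.5 - 105.21) / (3*0.85) = 3.2510
Cpl = (mean - LSL) / (3*sigma) = (105.21 - 95.2) / (3*0.85) = 3.9255
Cpk = min(Cpu, Cpl) = 3.2510

3.2510


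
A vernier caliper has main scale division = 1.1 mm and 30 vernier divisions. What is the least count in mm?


LC = MSD / n_div
= 1.1 / 30
= 0.0367

0.0367


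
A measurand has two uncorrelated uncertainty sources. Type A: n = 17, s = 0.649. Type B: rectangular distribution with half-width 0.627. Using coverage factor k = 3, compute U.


u_A = s / sqrt(n) = 0.649 / sqrt(17) = 0.15740562
u_B = half_width / sqrt(3) = 0.627 / sqrt(3) = 0.36199862
uc = sqrt(u_A^2 + u_B^2) = sqrt(0.15740562^2 + 0.36199862^2) = 0.39473983
U = k * uc = 3 * 0.39473983
U = 1.1842

1.1842


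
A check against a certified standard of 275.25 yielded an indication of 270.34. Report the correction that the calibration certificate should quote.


Correction = standard - reading
= 275.25 - 270.34
= 4.9100

4.9100


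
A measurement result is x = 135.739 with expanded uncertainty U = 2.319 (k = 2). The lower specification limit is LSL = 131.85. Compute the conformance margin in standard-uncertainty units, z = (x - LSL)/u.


u = U / k = 2.319 / 2 = 1.1595
margin = |LSL - x| = |131.85 - 135.739| = 3.889
z = margin / u = 3.889 / 1.1595
z = 3.3540

3.3540


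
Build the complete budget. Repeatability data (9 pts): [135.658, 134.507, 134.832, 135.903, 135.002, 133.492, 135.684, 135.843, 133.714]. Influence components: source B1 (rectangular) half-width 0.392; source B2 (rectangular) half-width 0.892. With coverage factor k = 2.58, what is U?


mean = (135.658 + 134.507 + 134.832 + 135.903 + 135.002 + 133.492 + 135.684 + 135.843 + 133.714) / 9 = 134.9594444
s = sqrt(sum((x - mean)^2)/(n-1)) = 0.90906629
u_A = s / sqrt(n) = 0.90906629 / sqrt(9) = 0.3030221
u_B1 = 0.392 / sqrt(3) = 0.22632131
u_B2 = 0.892 / sqrt(3) = 0.51499644
uc = sqrt(0.3030221^2 + 0.22632131^2 + 0.51499644^2) = 0.63895623
U = k * uc = 2.58 * 0.63895623
U = 1.6485

1.6485


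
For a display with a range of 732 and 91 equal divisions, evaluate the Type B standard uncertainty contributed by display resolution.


resolution = range / divisions
resolution = 732 / 91 = 8.043956
u_res = resolution / (2*sqrt(3))
u_res = 8.043956 / 3.4641016
u_res = 2.3221

2.3221


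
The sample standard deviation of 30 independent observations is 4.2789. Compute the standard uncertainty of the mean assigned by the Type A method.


u_A = s / sqrt(n)
u_A = 4.2789 / sqrt(30)
u_A = 4.2789 / 5.4772256
u_A = 0.7812

0.7812


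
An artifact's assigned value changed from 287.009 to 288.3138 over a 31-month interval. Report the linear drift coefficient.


rate = (v2 - v1) / months
= (288.3138 - 287.009) / 31
= 1.3048 / 31
= 0.0421

0.0421


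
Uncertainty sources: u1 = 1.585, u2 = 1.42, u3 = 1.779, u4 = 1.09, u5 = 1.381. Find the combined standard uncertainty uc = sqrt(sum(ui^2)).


uc = sqrt(1.585^2 + 1.42^2 + 1.779^2 + 1.09^2 + 1.381^2)
uc = sqrt(10.788727)
uc = 3.2846

3.2846


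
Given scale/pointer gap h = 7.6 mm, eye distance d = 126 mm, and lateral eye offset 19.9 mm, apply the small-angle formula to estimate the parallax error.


error = h * offset / d
= 7.6 * 19.9 / 126
= 1.2003

1.2003


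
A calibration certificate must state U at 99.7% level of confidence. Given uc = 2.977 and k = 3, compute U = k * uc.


U = k * uc
U = 3 * 2.977
U = 8.9310

8.9310


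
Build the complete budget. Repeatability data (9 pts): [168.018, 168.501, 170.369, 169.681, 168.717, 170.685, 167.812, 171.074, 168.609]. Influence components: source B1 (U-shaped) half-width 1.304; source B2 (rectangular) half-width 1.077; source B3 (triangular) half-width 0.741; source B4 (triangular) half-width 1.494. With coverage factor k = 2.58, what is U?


mean = (168.018 + 168.501 + 170.369 + 169.681 + 168.717 + 170.685 + 167.812 + 171.074 + 168.609) / 9 = 169.274
s = sqrt(sum((x - mean)^2)/(n-1)) = 1.2072996
u_A = s / sqrt(n) = 1.2072996 / sqrt(9) = 0.4024332
u_B1 = 1.304 / sqrt(2) = 0.92206724
u_B2 = 1.077 / sqrt(3) = 0.62180624
u_B3 = 0.741 / sqrt(6) = 0.30251198
u_B4 = 1.494 / sqrt(6) = 0.60992295
uc = sqrt(0.4024332^2 + 0.92206724^2 + 0.62180624^2 + 0.30251198^2 + 0.60992295^2) = 1.3646695
U = k * uc = 2.58 * 1.3646695
U = 3.5208

3.5208


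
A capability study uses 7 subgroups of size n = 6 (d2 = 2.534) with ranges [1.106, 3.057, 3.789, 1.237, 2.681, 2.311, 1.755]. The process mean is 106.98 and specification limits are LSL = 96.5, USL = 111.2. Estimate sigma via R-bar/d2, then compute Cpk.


R_bar = (1.106 + 3.057 + 3.789 + 1.237 + 2.681 + 2.311 + 1.755) / 7 = 2.2765714
sigma = R_bar / d2 = 2.2765714 / 2.534 = 0.89841018
Cp = (USL - LSL)/(6*sigma) = (111.2 - 96.5)/(6*0.89841018) = 2.7270
Cpu = (111.2 - 106.98)/(3*0.89841018) = 1.5657
Cpl = (106.98 - 96.5)/(3*0.89841018) = 3.8884
Cpk = min(Cpu, Cpl) = 1.5657

1.5657


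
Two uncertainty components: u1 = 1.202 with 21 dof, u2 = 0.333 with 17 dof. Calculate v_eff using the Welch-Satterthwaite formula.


uc = sqrt(u1^2 + u2^2) = sqrt(1.202^2 + 0.333^2) = 1.2472742
v_eff = uc^4 / (u1^4/v1 + u2^4/v2)
= 1.2472742^4 / (1.202^4/21 + 0.333^4/17)
= 2.4201805 / 0.10012611
v_eff = 24.1713

24.1713


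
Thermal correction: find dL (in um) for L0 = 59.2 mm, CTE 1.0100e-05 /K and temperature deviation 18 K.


dL = L * alpha * dT
= 59.2 * 1.0100e-05 * 18
= 0.0107626 mm
dL_um = 0.0107626 * 1000 = 10.7626 um

10.7626


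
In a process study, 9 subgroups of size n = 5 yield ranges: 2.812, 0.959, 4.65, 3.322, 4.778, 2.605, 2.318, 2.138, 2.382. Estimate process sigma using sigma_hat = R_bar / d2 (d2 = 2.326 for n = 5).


R_bar = (2.812 + 0.959 + 4.65 + 3.322 + 4.778 + 2.605 + 2.318 + 2.138 + 2.382) / 9
R_bar = 25.964 / 9 = 2.8848889
sigma_hat = R_bar / d2 = 2.8848889 / 2.326 = 1.2403

1.2403


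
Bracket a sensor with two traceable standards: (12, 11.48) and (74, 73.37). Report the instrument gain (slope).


slope = (y2 - y1) / (x2 - x1)
= (73.37 - 11.48) / (74 - 12)
= 61.8900 / 62
= 0.9982

0.9982


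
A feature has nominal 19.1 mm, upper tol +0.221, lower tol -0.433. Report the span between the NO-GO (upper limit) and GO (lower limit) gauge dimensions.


GO = nominal - lower_tol (smallest hole = maximum material condition)
GO = 19.1 - 0.433 = 18.667
NO-GO = nominal + upper_tol (largest hole = least material condition)
NO-GO = 19.1 + 0.221 = 19.321
spread = NO-GO - GO = 19.321 - 18.667 = 0.6540

0.6540


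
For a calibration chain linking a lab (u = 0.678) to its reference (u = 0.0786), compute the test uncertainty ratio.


TUR = u_lab / u_ref
= 0.678 / 0.0786
= 8.6260

8.6260


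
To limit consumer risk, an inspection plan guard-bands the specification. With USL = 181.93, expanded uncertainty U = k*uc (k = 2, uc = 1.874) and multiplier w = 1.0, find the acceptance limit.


U = k * uc = 2 * 1.874 = 3.748
guard band g = w * U = 1.0 * 3.748 = 3.748
AL = USL - g = 181.93 - 3.748
AL = 178.1820

178.1820


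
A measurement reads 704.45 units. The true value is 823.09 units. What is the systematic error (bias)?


Systematic error = measured - true
= 704.45 - 823.09
= -118.6400

-118.6400


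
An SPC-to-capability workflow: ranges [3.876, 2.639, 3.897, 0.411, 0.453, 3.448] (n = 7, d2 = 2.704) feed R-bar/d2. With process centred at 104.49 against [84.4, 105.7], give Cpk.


R_bar = (3.876 + 2.639 + 3.897 + 0.411 + 0.453 + 3.448) / 6 = 2.454
sigma = R_bar / d2 = 2.454 / 2.704 = 0.90754438
Cp = (USL - LSL)/(6*sigma) = (105.7 - 84.4)/(6*0.90754438) = 3.9117
Cpu = (105.7 - 104.49)/(3*0.90754438) = 0.4444
Cpl = (104.49 - 84.4)/(3*0.90754438) = 7.3789
Cpk = min(Cpu, Cpl) = 0.4444

0.4444


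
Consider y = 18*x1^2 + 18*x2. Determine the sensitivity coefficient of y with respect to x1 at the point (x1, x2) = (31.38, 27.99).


y = 18*x1^2 + 18*x2
dy/dx1 = 2*18*x1
Evaluate at x1 = 31.38: c1 = 36 * 31.38
c1 = 1129.6800

1129.6800


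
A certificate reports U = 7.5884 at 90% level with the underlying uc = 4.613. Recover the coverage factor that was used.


k = U / uc
k = 7.5884 / 4.613
k = 1.645

1.645


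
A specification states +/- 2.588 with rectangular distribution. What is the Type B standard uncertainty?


u_B = half_width / sqrt(3)
u_B = 2.588 / 1.7320508
u_B = 1.4942

1.4942


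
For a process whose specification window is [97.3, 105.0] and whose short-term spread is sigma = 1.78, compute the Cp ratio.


Cp = (USL - LSL) / (6 * sigma)
= (105.0 - 97.3) / (6 * 1.78)
= 7.7000 / 10.6800
= 0.7210

0.7210


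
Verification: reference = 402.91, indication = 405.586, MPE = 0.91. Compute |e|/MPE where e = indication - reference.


e = indication - reference = 405.586 - 402.91 = 2.6760
|e| = 2.6760
ratio = |e| / MPE = 2.6760 / 0.91
ratio = 2.9407

2.9407


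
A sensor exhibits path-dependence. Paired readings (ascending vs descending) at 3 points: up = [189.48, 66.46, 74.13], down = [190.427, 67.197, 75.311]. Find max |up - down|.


|189.48 - 190.427| = 0.9470
|66.46 - 67.197| = 0.7370
|74.13 - 75.311| = 1.1810
hysteresis = max(diffs) = 1.1810

1.1810


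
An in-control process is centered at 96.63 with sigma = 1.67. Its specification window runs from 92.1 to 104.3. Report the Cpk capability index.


Cpu = (USL - mean) / (3*sigma) = (104.3 - 96.63) / (3*1.67) = 1.5309
Cpl = (mean - LSL) / (3*sigma) = (96.63 - 92.1) / (3*1.67) = 0.9042
Cpk = min(Cpu, Cpl) = 0.9042

0.9042


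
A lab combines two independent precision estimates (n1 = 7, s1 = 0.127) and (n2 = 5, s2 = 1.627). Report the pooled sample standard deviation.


s_p = sqrt(((n1-1)*s1^2 + (n2-1)*s2^2) / (n1+n2-2))
numerator = (7-1)*0.127^2 + (5-1)*1.627^2 = 0.096774 + 10.588516 = 10.68529
denominator = 7 + 5 - 2 = 10
s_p^2 = 10.68529 / 10 = 1.068529
s_p = sqrt(1.068529) = 1.0337

1.0337


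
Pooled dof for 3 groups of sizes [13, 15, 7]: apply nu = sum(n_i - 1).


nu = sum_i (n_i - 1)
nu = ((13 - 1) + (15 - 1) + (7 - 1))
nu = 12 + 14 + 6
nu = 32

32


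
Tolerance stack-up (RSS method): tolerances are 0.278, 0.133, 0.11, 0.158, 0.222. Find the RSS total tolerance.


RSS = sqrt(0.278^2 + 0.133^2 + 0.11^2 + 0.158^2 + 0.222^2)
= sqrt(0.181321)
= 0.4258

0.4258


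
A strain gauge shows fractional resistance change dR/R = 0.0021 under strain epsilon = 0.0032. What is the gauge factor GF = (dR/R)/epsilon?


GF = (dR/R) / epsilon
= 0.0021 / 0.0032
= 0.6562

0.6562


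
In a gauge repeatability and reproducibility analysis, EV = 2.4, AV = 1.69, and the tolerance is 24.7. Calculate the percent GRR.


GRR = sqrt(EV^2 + AV^2) = sqrt(2.4^2 + 1.69^2) = 2.9353194
%GRR = GRR / tol * 100 = 2.9353194 / 24.7 * 100
%GRR = 11.8839

11.8839


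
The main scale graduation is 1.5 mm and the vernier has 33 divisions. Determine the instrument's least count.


LC = MSD / n_div
= 1.5 / 33
= 0.0455

0.0455


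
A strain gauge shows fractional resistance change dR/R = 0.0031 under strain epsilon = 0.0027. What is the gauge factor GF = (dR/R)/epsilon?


GF = (dR/R) / epsilon
= 0.0031 / 0.0027
= 1.1481

1.1481


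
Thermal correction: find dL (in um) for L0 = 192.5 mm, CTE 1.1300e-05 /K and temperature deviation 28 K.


dL = L * alpha * dT
= 192.5 * 1.1300e-05 * 28
= 0.0609070 mm
dL_um = 0.0609070 * 1000 = 60.9070 um

60.9070


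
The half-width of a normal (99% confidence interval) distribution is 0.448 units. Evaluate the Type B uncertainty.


u_B = half_width / 2.576
u_B = 0.448 / 2.576
u_B = 0.1739

0.1739


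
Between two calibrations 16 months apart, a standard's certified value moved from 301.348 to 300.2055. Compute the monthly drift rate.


rate = (v2 - v1) / months
= (300.2055 - 301.348) / 16
= -1.1425 / 16
= -0.0714

-0.0714


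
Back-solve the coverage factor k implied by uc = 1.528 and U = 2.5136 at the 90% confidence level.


k = U / uc
k = 2.5136 / 1.528
k = 1.645

1.645


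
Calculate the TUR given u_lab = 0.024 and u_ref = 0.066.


TUR = u_lab / u_ref
= 0.024 / 0.066
= 0.3636

0.3636


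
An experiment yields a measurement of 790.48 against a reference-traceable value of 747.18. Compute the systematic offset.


Systematic error = measured - true
= 790.48 - 747.18
= 43.3000

43.3000


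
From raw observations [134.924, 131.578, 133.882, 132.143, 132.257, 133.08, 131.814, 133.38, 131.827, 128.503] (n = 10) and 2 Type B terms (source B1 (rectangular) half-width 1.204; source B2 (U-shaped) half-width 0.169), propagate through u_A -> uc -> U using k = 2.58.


mean = (134.924 + 131.578 + 133.882 + 132.143 + 132.257 + 133.08 + 131.814 + 133.38 + 131.827 + 128.503) / 10 = 132.3388
s = sqrt(sum((x - mean)^2)/(n-1)) = 1.7182925
u_A = s / sqrt(n) = 1.7182925 / sqrt(10) = 0.5433718
u_B1 = 1.204 / sqrt(3) = 0.69512972
u_B2 = 0.169 / sqrt(2) = 0.11950105
uc = sqrt(0.5433718^2 + 0.69512972^2 + 0.11950105^2) = 0.89035877
U = k * uc = 2.58 * 0.89035877
U = 2.2971

2.2971


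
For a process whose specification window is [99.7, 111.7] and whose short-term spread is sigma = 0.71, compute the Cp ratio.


Cp = (USL - LSL) / (6 * sigma)
= (111.7 - 99.7) / (6 * 0.71)
= 12.0000 / 4.2600
= 2.8169

2.8169


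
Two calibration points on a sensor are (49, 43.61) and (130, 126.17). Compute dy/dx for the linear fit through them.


slope = (y2 - y1) / (x2 - x1)
= (126.17 - 43.61) / (130 - 49)
= 82.5600 / 81
= 1.0193

1.0193


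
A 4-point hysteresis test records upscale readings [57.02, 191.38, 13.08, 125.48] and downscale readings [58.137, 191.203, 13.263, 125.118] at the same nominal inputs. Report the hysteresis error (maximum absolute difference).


|57.02 - 58.137| = 1.1170
|191.38 - 191.203| = 0.1770
|13.08 - 13.263| = 0.1830
|125.48 - 125.118| = 0.3620
hysteresis = max(diffs) = 1.1170

1.1170


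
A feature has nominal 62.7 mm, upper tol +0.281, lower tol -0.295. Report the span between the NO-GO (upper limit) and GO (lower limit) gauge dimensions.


GO = nominal - lower_tol (smallest hole = maximum material condition)
GO = 62.7 - 0.295 = 62.405
NO-GO = nominal + upper_tol (largest hole = least material condition)
NO-GO = 62.7 + 0.281 = 62.981
spread = NO-GO - GO = 62.981 - 62.405 = 0.5760

0.5760


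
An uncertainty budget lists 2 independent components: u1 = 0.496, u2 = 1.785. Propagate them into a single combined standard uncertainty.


uc = sqrt(0.496^2 + 1.785^2)
uc = sqrt(3.432241)
uc = 1.8526

1.8526


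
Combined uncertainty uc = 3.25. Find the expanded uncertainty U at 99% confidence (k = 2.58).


U = k * uc
U = 2.58 * 3.25
U = 8.3850

8.3850


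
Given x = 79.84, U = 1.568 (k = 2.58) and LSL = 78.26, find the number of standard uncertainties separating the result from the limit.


u = U / k = 1.568 / 2.58 = 0.60775194
margin = |LSL - x| = |78.26 - 79.84| = 1.58
z = margin / u = 1.58 / 0.60775194
z = 2.5997

2.5997


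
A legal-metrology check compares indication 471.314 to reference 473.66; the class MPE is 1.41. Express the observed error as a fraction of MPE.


e = indication - reference = 471.314 - 473.66 = -2.3460
|e| = 2.3460
ratio = |e| / MPE = 2.3460 / 1.41
ratio = 1.6638

1.6638


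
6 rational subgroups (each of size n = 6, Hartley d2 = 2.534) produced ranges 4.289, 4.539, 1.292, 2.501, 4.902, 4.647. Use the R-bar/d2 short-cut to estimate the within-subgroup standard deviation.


R_bar = (4.289 + 4.539 + 1.292 + 2.501 + 4.902 + 4.647) / 6
R_bar = 22.17 / 6 = 3.695
sigma_hat = R_bar / d2 = 3.695 / 2.534 = 1.4582

1.4582


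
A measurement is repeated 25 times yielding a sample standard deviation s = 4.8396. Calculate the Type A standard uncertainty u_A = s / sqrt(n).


u_A = s / sqrt(n)
u_A = 4.8396 / sqrt(25)
u_A = 4.8396 / 5
u_A = 0.9679

0.9679


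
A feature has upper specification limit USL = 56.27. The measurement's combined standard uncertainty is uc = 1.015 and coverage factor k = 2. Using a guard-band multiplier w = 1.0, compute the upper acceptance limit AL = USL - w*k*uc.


U = k * uc = 2 * 1.015 = 2.03
guard band g = w * U = 1.0 * 2.03 = 2.03
AL = USL - g = 56.27 - 2.03
AL = 54.2400

54.2400


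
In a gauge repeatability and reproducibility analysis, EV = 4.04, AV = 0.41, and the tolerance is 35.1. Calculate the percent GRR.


GRR = sqrt(EV^2 + AV^2) = sqrt(4.04^2 + 0.41^2) = 4.0607512
%GRR = GRR / tol * 100 = 4.0607512 / 35.1 * 100
%GRR = 11.5691

11.5691


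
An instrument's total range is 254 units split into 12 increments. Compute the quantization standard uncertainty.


resolution = range / divisions
resolution = 254 / 12 = 21.166667
u_res = resolution / (2*sqrt(3))
u_res = 21.166667 / 3.4641016
u_res = 6.1103

6.1103


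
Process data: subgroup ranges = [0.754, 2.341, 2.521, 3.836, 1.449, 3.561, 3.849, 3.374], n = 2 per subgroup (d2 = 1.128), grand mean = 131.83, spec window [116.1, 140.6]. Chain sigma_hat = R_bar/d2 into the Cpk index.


R_bar = (0.754 + 2.341 + 2.521 + 3.836 + 1.449 + 3.561 + 3.849 + 3.374) / 8 = 2.710625
sigma = R_bar / d2 = 2.710625 / 1.128 = 2.4030363
Cp = (USL - LSL)/(6*sigma) = (140.6 - 116.1)/(6*2.4030363) = 1.6992
Cpu = (140.6 - 131.83)/(3*2.4030363) = 1.2165
Cpl = (131.83 - 116.1)/(3*2.4030363) = 2.1820
Cpk = min(Cpu, Cpl) = 1.2165

1.2165
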